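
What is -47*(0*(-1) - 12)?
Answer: 564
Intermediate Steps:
-47*(0*(-1) - 12) = -47*(0 - 12) = -47*(-12) = 564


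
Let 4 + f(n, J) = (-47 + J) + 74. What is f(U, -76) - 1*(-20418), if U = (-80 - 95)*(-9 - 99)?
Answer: 20365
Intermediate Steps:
U = 18900 (U = -175*(-108) = 18900)
f(n, J) = 23 + J (f(n, J) = -4 + ((-47 + J) + 74) = -4 + (27 + J) = 23 + J)
f(U, -76) - 1*(-20418) = (23 - 76) - 1*(-20418) = -53 + 20418 = 20365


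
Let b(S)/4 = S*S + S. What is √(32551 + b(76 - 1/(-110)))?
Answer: √169292806/55 ≈ 236.57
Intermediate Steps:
b(S) = 4*S + 4*S² (b(S) = 4*(S*S + S) = 4*(S² + S) = 4*(S + S²) = 4*S + 4*S²)
√(32551 + b(76 - 1/(-110))) = √(32551 + 4*(76 - 1/(-110))*(1 + (76 - 1/(-110)))) = √(32551 + 4*(76 - 1*(-1/110))*(1 + (76 - 1*(-1/110)))) = √(32551 + 4*(76 + 1/110)*(1 + (76 + 1/110))) = √(32551 + 4*(8361/110)*(1 + 8361/110)) = √(32551 + 4*(8361/110)*(8471/110)) = √(32551 + 70826031/3025) = √(169292806/3025) = √169292806/55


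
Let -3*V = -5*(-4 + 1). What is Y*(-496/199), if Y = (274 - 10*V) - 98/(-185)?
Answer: -29778848/36815 ≈ -808.88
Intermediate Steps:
V = -5 (V = -(-5)*(-4 + 1)/3 = -(-5)*(-3)/3 = -⅓*15 = -5)
Y = 60038/185 (Y = (274 - 10*(-5)) - 98/(-185) = (274 + 50) - 98*(-1/185) = 324 + 98/185 = 60038/185 ≈ 324.53)
Y*(-496/199) = 60038*(-496/199)/185 = 60038*(-496*1/199)/185 = (60038/185)*(-496/199) = -29778848/36815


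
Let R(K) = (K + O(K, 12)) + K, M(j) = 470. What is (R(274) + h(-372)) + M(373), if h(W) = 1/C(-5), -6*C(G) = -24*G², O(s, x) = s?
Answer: 129201/100 ≈ 1292.0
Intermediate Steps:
R(K) = 3*K (R(K) = (K + K) + K = 2*K + K = 3*K)
C(G) = 4*G² (C(G) = -(-4)*G² = 4*G²)
h(W) = 1/100 (h(W) = 1/(4*(-5)²) = 1/(4*25) = 1/100)
(R(274) + h(-372)) + M(373) = (3*274 + 1/100) + 470 = (822 + 1/100) + 470 = 82201/100 + 470 = 129201/100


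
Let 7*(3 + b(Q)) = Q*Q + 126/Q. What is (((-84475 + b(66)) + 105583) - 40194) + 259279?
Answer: 18542567/77 ≈ 2.4081e+5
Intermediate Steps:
b(Q) = -3 + 18/Q + Q²/7 (b(Q) = -3 + (Q*Q + 126/Q)/7 = -3 + (Q² + 126/Q)/7 = -3 + (18/Q + Q²/7) = -3 + 18/Q + Q²/7)
(((-84475 + b(66)) + 105583) - 40194) + 259279 = (((-84475 + (-3 + 18/66 + (⅐)*66²)) + 105583) - 40194) + 259279 = (((-84475 + (-3 + 18*(1/66) + (⅐)*4356)) + 105583) - 40194) + 259279 = (((-84475 + (-3 + 3/11 + 4356/7)) + 105583) - 40194) + 259279 = (((-84475 + 47706/77) + 105583) - 40194) + 259279 = ((-6456869/77 + 105583) - 40194) + 259279 = (1673022/77 - 40194) + 259279 = -1421916/77 + 259279 = 18542567/77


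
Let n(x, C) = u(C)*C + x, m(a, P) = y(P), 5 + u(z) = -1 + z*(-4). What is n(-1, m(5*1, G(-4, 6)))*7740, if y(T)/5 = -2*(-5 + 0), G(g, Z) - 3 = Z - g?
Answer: -79729740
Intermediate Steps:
u(z) = -6 - 4*z (u(z) = -5 + (-1 + z*(-4)) = -5 + (-1 - 4*z) = -6 - 4*z)
G(g, Z) = 3 + Z - g (G(g, Z) = 3 + (Z - g) = 3 + Z - g)
y(T) = 50 (y(T) = 5*(-2*(-5 + 0)) = 5*(-2*(-5)) = 5*10 = 50)
m(a, P) = 50
n(x, C) = x + C*(-6 - 4*C) (n(x, C) = (-6 - 4*C)*C + x = C*(-6 - 4*C) + x = x + C*(-6 - 4*C))
n(-1, m(5*1, G(-4, 6)))*7740 = (-1 - 2*50*(3 + 2*50))*7740 = (-1 - 2*50*(3 + 100))*7740 = (-1 - 2*50*103)*7740 = (-1 - 10300)*7740 = -10301*7740 = -79729740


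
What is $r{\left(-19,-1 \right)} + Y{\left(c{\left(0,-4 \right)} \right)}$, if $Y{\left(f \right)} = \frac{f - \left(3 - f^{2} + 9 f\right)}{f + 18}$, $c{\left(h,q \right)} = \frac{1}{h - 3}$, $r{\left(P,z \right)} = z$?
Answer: $- \frac{161}{159} \approx -1.0126$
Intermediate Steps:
$c{\left(h,q \right)} = \frac{1}{-3 + h}$
$Y{\left(f \right)} = \frac{-3 + f^{2} - 8 f}{18 + f}$ ($Y{\left(f \right)} = \frac{f - \left(3 - f^{2} + 9 f\right)}{18 + f} = \frac{-3 + f^{2} - 8 f}{18 + f}$)
$r{\left(-19,-1 \right)} + Y{\left(c{\left(0,-4 \right)} \right)} = -1 + \frac{-3 + \left(\frac{1}{-3 + 0}\right)^{2} - \frac{8}{-3 + 0}}{18 + \frac{1}{-3 + 0}} = -1 + \frac{-3 + \left(\frac{1}{-3}\right)^{2} - \frac{8}{-3}}{18 + \frac{1}{-3}} = -1 + \frac{-3 + \left(- \frac{1}{3}\right)^{2} - - \frac{8}{3}}{18 - \frac{1}{3}} = -1 + \frac{-3 + \frac{1}{9} + \frac{8}{3}}{\frac{53}{3}} = -1 + \frac{3}{53} \left(- \frac{2}{9}\right) = -1 - \frac{2}{159} = - \frac{161}{159}$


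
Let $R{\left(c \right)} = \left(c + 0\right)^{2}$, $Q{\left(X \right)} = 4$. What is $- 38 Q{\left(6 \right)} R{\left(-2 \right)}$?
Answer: $-608$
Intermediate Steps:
$R{\left(c \right)} = c^{2}$
$- 38 Q{\left(6 \right)} R{\left(-2 \right)} = \left(-38\right) 4 \left(-2\right)^{2} = \left(-152\right) 4 = -608$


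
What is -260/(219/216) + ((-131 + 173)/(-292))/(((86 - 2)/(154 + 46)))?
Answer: -18745/73 ≈ -256.78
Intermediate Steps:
-260/(219/216) + ((-131 + 173)/(-292))/(((86 - 2)/(154 + 46))) = -260/(219*(1/216)) + (42*(-1/292))/((84/200)) = -260/73/72 - 21/(146*(84*(1/200))) = -260*72/73 - 21/(146*21/50) = -18720/73 - 21/146*50/21 = -18720/73 - 25/73 = -18745/73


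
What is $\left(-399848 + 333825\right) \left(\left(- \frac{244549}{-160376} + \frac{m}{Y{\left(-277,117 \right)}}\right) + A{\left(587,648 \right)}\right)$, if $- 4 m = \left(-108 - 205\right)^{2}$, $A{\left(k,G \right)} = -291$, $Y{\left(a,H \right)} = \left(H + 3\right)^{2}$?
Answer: $\frac{22198452907857689}{1154707200} \approx 1.9224 \cdot 10^{7}$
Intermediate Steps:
$Y{\left(a,H \right)} = \left(3 + H\right)^{2}$
$m = - \frac{97969}{4}$ ($m = - \frac{\left(-108 - 205\right)^{2}}{4} = - \frac{\left(-313\right)^{2}}{4} = \left(- \frac{1}{4}\right) 97969 = - \frac{97969}{4} \approx -24492.0$)
$\left(-399848 + 333825\right) \left(\left(- \frac{244549}{-160376} + \frac{m}{Y{\left(-277,117 \right)}}\right) + A{\left(587,648 \right)}\right) = \left(-399848 + 333825\right) \left(\left(- \frac{244549}{-160376} - \frac{97969}{4 \left(3 + 117\right)^{2}}\right) - 291\right) = - 66023 \left(\left(\left(-244549\right) \left(- \frac{1}{160376}\right) - \frac{97969}{4 \cdot 120^{2}}\right) - 291\right) = - 66023 \left(\left(\frac{244549}{160376} - \frac{97969}{4 \cdot 14400}\right) - 291\right) = - 66023 \left(\left(\frac{244549}{160376} - \frac{97969}{57600}\right) - 291\right) = - 66023 \left(- \frac{203231743}{1154707200} - 291\right) = \left(-66023\right) \left(- \frac{336223026943}{1154707200}\right) = \frac{22198452907857689}{1154707200}$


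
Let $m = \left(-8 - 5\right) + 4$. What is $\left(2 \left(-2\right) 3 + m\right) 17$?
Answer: $-357$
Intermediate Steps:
$m = -9$ ($m = -13 + 4 = -9$)
$\left(2 \left(-2\right) 3 + m\right) 17 = \left(2 \left(-2\right) 3 - 9\right) 17 = \left(\left(-4\right) 3 - 9\right) 17 = \left(-12 - 9\right) 17 = \left(-21\right) 17 = -357$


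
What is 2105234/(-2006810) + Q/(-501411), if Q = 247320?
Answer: -258651955729/167706101485 ≈ -1.5423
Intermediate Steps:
2105234/(-2006810) + Q/(-501411) = 2105234/(-2006810) + 247320/(-501411) = 2105234*(-1/2006810) + 247320*(-1/501411) = -1052617/1003405 - 82440/167137 = -258651955729/167706101485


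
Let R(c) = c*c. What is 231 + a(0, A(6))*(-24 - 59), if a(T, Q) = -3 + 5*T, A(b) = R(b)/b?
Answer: 480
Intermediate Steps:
R(c) = c²
A(b) = b (A(b) = b²/b = b)
231 + a(0, A(6))*(-24 - 59) = 231 + (-3 + 5*0)*(-24 - 59) = 231 + (-3 + 0)*(-83) = 231 - 3*(-83) = 231 + 249 = 480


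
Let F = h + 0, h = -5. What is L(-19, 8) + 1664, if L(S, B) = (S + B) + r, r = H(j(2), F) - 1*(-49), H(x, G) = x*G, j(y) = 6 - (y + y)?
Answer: 1692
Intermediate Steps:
j(y) = 6 - 2*y
F = -5 (F = -5 + 0 = -5)
H(x, G) = G*x
r = 39 (r = -5*(6 - 2*2) - 1*(-49) = -5*(6 - 4) + 49 = -5*2 + 49 = -10 + 49 = 39)
L(S, B) = 39 + B + S (L(S, B) = (S + B) + 39 = (B + S) + 39 = 39 + B + S)
L(-19, 8) + 1664 = (39 + 8 - 19) + 1664 = 28 + 1664 = 1692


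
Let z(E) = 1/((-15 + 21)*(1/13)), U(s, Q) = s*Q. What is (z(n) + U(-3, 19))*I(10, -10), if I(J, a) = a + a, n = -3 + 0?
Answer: 3290/3 ≈ 1096.7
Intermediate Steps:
U(s, Q) = Q*s
n = -3
I(J, a) = 2*a
z(E) = 13/6 (z(E) = 1/(6*(1/13)) = (⅙)*13 = 13/6)
(z(n) + U(-3, 19))*I(10, -10) = (13/6 + 19*(-3))*(2*(-10)) = (13/6 - 57)*(-20) = -329/6*(-20) = 3290/3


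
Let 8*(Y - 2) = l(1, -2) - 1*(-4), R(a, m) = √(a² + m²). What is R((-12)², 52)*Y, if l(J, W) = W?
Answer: 9*√1465 ≈ 344.48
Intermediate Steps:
Y = 9/4 (Y = 2 + (-2 - 1*(-4))/8 = 2 + (-2 + 4)/8 = 2 + (⅛)*2 = 2 + ¼ = 9/4 ≈ 2.2500)
R((-12)², 52)*Y = √(((-12)²)² + 52²)*(9/4) = √(144² + 2704)*(9/4) = √(20736 + 2704)*(9/4) = √23440*(9/4) = (4*√1465)*(9/4) = 9*√1465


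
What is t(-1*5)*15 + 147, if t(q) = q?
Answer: 72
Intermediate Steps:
t(-1*5)*15 + 147 = -1*5*15 + 147 = -5*15 + 147 = -75 + 147 = 72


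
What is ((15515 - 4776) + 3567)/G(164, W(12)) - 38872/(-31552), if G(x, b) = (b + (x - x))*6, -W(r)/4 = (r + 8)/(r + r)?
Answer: -14081421/19720 ≈ -714.07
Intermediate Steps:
W(r) = -2*(8 + r)/r (W(r) = -4*(r + 8)/(r + r) = -4*(8 + r)/(2*r) = -4*(8 + r)*1/(2*r) = -2*(8 + r)/r)
G(x, b) = 6*b (G(x, b) = (b + 0)*6 = b*6 = 6*b)
((15515 - 4776) + 3567)/G(164, W(12)) - 38872/(-31552) = ((15515 - 4776) + 3567)/((6*(-2 - 16/12))) - 38872/(-31552) = (10739 + 3567)/((6*(-2 - 16*1/12))) - 38872*(-1/31552) = 14306/((6*(-2 - 4/3))) + 4859/3944 = 14306/((6*(-10/3))) + 4859/3944 = 14306/(-20) + 4859/3944 = 14306*(-1/20) + 4859/3944 = -7153/10 + 4859/3944 = -14081421/19720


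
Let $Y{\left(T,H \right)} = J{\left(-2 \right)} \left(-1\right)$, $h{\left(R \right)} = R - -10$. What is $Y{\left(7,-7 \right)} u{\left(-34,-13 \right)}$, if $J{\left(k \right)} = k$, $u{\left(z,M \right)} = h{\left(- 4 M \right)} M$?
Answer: $-1612$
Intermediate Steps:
$h{\left(R \right)} = 10 + R$ ($h{\left(R \right)} = R + 10 = 10 + R$)
$u{\left(z,M \right)} = M \left(10 - 4 M\right)$ ($u{\left(z,M \right)} = \left(10 - 4 M\right) M = M \left(10 - 4 M\right)$)
$Y{\left(T,H \right)} = 2$ ($Y{\left(T,H \right)} = \left(-2\right) \left(-1\right) = 2$)
$Y{\left(7,-7 \right)} u{\left(-34,-13 \right)} = 2 \cdot 2 \left(-13\right) \left(5 - -26\right) = 2 \cdot 2 \left(-13\right) \left(5 + 26\right) = 2 \cdot 2 \left(-13\right) 31 = 2 \left(-806\right) = -1612$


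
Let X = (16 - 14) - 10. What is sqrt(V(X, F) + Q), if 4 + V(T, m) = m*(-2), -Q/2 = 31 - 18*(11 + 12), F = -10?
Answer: sqrt(782) ≈ 27.964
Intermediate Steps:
X = -8 (X = 2 - 10 = -8)
Q = 766 (Q = -2*(31 - 18*(11 + 12)) = -2*(31 - 18*23) = -2*(31 - 414) = -2*(-383) = 766)
V(T, m) = -4 - 2*m (V(T, m) = -4 + m*(-2) = -4 - 2*m)
sqrt(V(X, F) + Q) = sqrt((-4 - 2*(-10)) + 766) = sqrt((-4 + 20) + 766) = sqrt(16 + 766) = sqrt(782)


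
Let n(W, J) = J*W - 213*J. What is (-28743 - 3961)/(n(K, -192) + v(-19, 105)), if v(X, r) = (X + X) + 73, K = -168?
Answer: -32704/73187 ≈ -0.44686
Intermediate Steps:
v(X, r) = 73 + 2*X (v(X, r) = 2*X + 73 = 73 + 2*X)
n(W, J) = -213*J + J*W
(-28743 - 3961)/(n(K, -192) + v(-19, 105)) = (-28743 - 3961)/(-192*(-213 - 168) + (73 + 2*(-19))) = -32704/(-192*(-381) + (73 - 38)) = -32704/(73152 + 35) = -32704/73187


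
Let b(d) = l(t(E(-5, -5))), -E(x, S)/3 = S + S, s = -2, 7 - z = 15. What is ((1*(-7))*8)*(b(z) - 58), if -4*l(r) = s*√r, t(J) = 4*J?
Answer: 3248 - 56*√30 ≈ 2941.3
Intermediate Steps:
z = -8 (z = 7 - 1*15 = 7 - 15 = -8)
E(x, S) = -6*S (E(x, S) = -3*(S + S) = -6*S)
l(r) = √r/2 (l(r) = -(-1)*√r/2 = √r/2)
b(d) = √30 (b(d) = √(4*(-6*(-5)))/2 = √(4*30)/2 = √120/2 = (2*√30)/2 = √30)
((1*(-7))*8)*(b(z) - 58) = ((1*(-7))*8)*(√30 - 58) = (-7*8)*(-58 + √30) = -56*(-58 + √30) = 3248 - 56*√30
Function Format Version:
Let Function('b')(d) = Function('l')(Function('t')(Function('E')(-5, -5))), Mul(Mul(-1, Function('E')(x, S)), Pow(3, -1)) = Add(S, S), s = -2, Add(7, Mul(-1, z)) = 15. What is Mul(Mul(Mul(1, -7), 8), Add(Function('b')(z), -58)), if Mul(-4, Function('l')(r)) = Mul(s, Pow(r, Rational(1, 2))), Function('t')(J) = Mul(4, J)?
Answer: Add(3248, Mul(-56, Pow(30, Rational(1, 2)))) ≈ 2941.3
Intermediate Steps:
z = -8 (z = Add(7, Mul(-1, 15)) = Add(7, -15) = -8)
Function('E')(x, S) = Mul(-6, S) (Function('E')(x, S) = Mul(-3, Add(S, S)) = Mul(-3, Mul(2, S)) = Mul(-6, S))
Function('l')(r) = Mul(Rational(1, 2), Pow(r, Rational(1, 2))) (Function('l')(r) = Mul(Rational(-1, 4), Mul(-2, Pow(r, Rational(1, 2)))) = Mul(Rational(1, 2), Pow(r, Rational(1, 2))))
Function('b')(d) = Pow(30, Rational(1, 2)) (Function('b')(d) = Mul(Rational(1, 2), Pow(Mul(4, Mul(-6, -5)), Rational(1, 2))) = Mul(Rational(1, 2), Pow(Mul(4, 30), Rational(1, 2))) = Mul(Rational(1, 2), Pow(120, Rational(1, 2))) = Mul(Rational(1, 2), Mul(2, Pow(30, Rational(1, 2)))) = Pow(30, Rational(1, 2)))
Mul(Mul(Mul(1, -7), 8), Add(Function('b')(z), -58)) = Mul(Mul(Mul(1, -7), 8), Add(Pow(30, Rational(1, 2)), -58)) = Mul(Mul(-7, 8), Add(-58, Pow(30, Rational(1, 2)))) = Mul(-56, Add(-58, Pow(30, Rational(1, 2)))) = Add(3248, Mul(-56, Pow(30, Rational(1, 2))))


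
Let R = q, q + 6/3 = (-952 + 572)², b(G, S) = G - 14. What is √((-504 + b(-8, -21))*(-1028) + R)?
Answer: 13*√4054 ≈ 827.72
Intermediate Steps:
b(G, S) = -14 + G
q = 144398 (q = -2 + (-952 + 572)² = -2 + (-380)² = -2 + 144400 = 144398)
R = 144398
√((-504 + b(-8, -21))*(-1028) + R) = √((-504 + (-14 - 8))*(-1028) + 144398) = √((-504 - 22)*(-1028) + 144398) = √(-526*(-1028) + 144398) = √(540728 + 144398) = √685126 = 13*√4054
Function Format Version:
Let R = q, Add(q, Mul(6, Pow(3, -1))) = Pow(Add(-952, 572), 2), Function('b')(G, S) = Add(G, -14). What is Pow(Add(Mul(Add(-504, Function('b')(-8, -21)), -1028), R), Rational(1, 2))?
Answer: Mul(13, Pow(4054, Rational(1, 2))) ≈ 827.72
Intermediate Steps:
Function('b')(G, S) = Add(-14, G)
q = 144398 (q = Add(-2, Pow(Add(-952, 572), 2)) = Add(-2, Pow(-380, 2)) = Add(-2, 144400) = 144398)
R = 144398
Pow(Add(Mul(Add(-504, Function('b')(-8, -21)), -1028), R), Rational(1, 2)) = Pow(Add(Mul(Add(-504, Add(-14, -8)), -1028), 144398), Rational(1, 2)) = Pow(Add(Mul(Add(-504, -22), -1028), 144398), Rational(1, 2)) = Pow(Add(Mul(-526, -1028), 144398), Rational(1, 2)) = Pow(Add(540728, 144398), Rational(1, 2)) = Pow(685126, Rational(1, 2)) = Mul(13, Pow(4054, Rational(1, 2)))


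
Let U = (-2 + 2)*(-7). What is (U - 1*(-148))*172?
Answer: 25456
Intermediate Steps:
U = 0 (U = 0*(-7) = 0)
(U - 1*(-148))*172 = (0 - 1*(-148))*172 = (0 + 148)*172 = 148*172 = 25456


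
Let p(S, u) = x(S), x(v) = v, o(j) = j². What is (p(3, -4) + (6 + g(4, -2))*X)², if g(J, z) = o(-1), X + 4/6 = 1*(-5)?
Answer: 12100/9 ≈ 1344.4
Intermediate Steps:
p(S, u) = S
X = -17/3 (X = -⅔ + 1*(-5) = -⅔ - 5 = -17/3 ≈ -5.6667)
g(J, z) = 1 (g(J, z) = (-1)² = 1)
(p(3, -4) + (6 + g(4, -2))*X)² = (3 + (6 + 1)*(-17/3))² = (3 + 7*(-17/3))² = (3 - 119/3)² = (-110/3)² = 12100/9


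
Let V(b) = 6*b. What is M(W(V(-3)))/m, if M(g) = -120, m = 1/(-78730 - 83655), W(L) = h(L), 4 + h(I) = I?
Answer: 19486200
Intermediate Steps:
h(I) = -4 + I
W(L) = -4 + L
m = -1/162385 (m = 1/(-162385) = -1/162385 ≈ -6.1582e-6)
M(W(V(-3)))/m = -120/(-1/162385) = -120*(-162385) = 19486200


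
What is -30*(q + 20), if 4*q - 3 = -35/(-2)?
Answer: -3015/4 ≈ -753.75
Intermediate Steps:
q = 41/8 (q = ¾ + (-35/(-2))/4 = ¾ + (-35*(-½))/4 = ¾ + (¼)*(35/2) = ¾ + 35/8 = 41/8 ≈ 5.1250)
-30*(q + 20) = -30*(41/8 + 20) = -30*201/8 = -3015/4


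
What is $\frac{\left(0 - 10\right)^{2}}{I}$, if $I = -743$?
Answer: $- \frac{100}{743} \approx -0.13459$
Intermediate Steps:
$\frac{\left(0 - 10\right)^{2}}{I} = \frac{\left(0 - 10\right)^{2}}{-743} = \left(-10\right)^{2} \left(- \frac{1}{743}\right) = 100 \left(- \frac{1}{743}\right) = - \frac{100}{743}$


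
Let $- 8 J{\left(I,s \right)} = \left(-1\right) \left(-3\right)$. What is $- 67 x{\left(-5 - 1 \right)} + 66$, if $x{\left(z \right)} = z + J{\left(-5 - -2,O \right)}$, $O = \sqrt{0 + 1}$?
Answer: $\frac{3945}{8} \approx 493.13$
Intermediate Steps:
$O = 1$ ($O = \sqrt{1} = 1$)
$J{\left(I,s \right)} = - \frac{3}{8}$ ($J{\left(I,s \right)} = - \frac{\left(-1\right) \left(-3\right)}{8} = \left(- \frac{1}{8}\right) 3 = - \frac{3}{8}$)
$x{\left(z \right)} = - \frac{3}{8} + z$ ($x{\left(z \right)} = z - \frac{3}{8} = - \frac{3}{8} + z$)
$- 67 x{\left(-5 - 1 \right)} + 66 = - 67 \left(- \frac{3}{8} - 6\right) + 66 = \left(-67\right) \left(- \frac{51}{8}\right) + 66 = \frac{3417}{8} + 66 = \frac{3945}{8}$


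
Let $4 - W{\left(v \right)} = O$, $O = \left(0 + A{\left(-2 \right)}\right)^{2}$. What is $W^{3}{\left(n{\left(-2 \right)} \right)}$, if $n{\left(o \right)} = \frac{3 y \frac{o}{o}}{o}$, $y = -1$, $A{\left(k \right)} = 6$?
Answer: $-32768$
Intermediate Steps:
$O = 36$ ($O = \left(0 + 6\right)^{2} = 6^{2} = 36$)
$n{\left(o \right)} = - \frac{3}{o}$ ($n{\left(o \right)} = \frac{3 \left(-1\right) \frac{o}{o}}{o} = \frac{\left(-3\right) 1}{o} = - \frac{3}{o}$)
$W{\left(v \right)} = -32$ ($W{\left(v \right)} = 4 - 36 = -32$)
$W^{3}{\left(n{\left(-2 \right)} \right)} = \left(-32\right)^{3} = -32768$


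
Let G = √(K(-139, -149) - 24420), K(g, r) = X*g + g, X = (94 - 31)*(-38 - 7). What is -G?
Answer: -√369506 ≈ -607.87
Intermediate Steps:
X = -2835 (X = 63*(-45) = -2835)
K(g, r) = -2834*g (K(g, r) = -2835*g + g = -2834*g)
G = √369506 (G = √(-2834*(-139) - 24420) = √(393926 - 24420) = √369506 ≈ 607.87)
-G = -√369506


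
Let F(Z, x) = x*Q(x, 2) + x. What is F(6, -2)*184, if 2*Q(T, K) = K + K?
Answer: -1104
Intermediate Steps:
Q(T, K) = K (Q(T, K) = (K + K)/2 = (2*K)/2 = K)
F(Z, x) = 3*x (F(Z, x) = x*2 + x = 2*x + x = 3*x)
F(6, -2)*184 = (3*(-2))*184 = -6*184 = -1104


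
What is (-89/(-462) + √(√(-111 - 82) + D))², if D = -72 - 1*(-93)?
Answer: (89 + 462*√(21 + I*√193))²/213444 ≈ 22.888 + 14.449*I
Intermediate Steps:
D = 21 (D = -72 + 93 = 21)
(-89/(-462) + √(√(-111 - 82) + D))² = (-89/(-462) + √(√(-111 - 82) + 21))² = (-89*(-1/462) + √(√(-193) + 21))² = (89/462 + √(I*√193 + 21))² = (89/462 + √(21 + I*√193))²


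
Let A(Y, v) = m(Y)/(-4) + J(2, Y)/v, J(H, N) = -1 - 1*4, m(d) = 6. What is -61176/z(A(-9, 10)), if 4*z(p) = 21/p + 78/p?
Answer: 163136/33 ≈ 4943.5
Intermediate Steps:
J(H, N) = -5 (J(H, N) = -1 - 4 = -5)
A(Y, v) = -3/2 - 5/v (A(Y, v) = 6/(-4) - 5/v = 6*(-¼) - 5/v = -3/2 - 5/v)
z(p) = 99/(4*p) (z(p) = (21/p + 78/p)/4 = (99/p)/4 = 99/(4*p))
-61176/z(A(-9, 10)) = -61176/(99/(4*(-3/2 - 5/10))) = -61176/(99/(4*(-3/2 - 5*⅒))) = -61176/(99/(4*(-3/2 - ½))) = -61176/((99/4)/(-2)) = -61176/((99/4)*(-½)) = -61176/(-99/8) = -61176*(-8/99) = 163136/33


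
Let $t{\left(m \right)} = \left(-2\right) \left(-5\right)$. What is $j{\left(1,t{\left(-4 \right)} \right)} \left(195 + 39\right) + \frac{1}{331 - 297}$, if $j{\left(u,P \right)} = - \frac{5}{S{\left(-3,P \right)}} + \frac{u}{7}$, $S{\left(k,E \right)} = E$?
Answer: $- \frac{19883}{238} \approx -83.542$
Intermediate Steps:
$t{\left(m \right)} = 10$
$j{\left(u,P \right)} = - \frac{5}{P} + \frac{u}{7}$
$j{\left(1,t{\left(-4 \right)} \right)} \left(195 + 39\right) + \frac{1}{331 - 297} = \left(- \frac{5}{10} + \frac{1}{7} \cdot 1\right) \left(195 + 39\right) + \frac{1}{331 - 297} = \left(\left(-5\right) \frac{1}{10} + \frac{1}{7}\right) 234 + \frac{1}{34} = \left(- \frac{1}{2} + \frac{1}{7}\right) 234 + \frac{1}{34} = \left(- \frac{5}{14}\right) 234 + \frac{1}{34} = - \frac{585}{7} + \frac{1}{34} = - \frac{19883}{238}$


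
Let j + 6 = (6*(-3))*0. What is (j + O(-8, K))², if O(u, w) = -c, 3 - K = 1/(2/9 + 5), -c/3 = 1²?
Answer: 9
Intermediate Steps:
c = -3 (c = -3*1² = -3*1 = -3)
j = -6 (j = -6 + (6*(-3))*0 = -6 - 18*0 = -6 + 0 = -6)
K = 132/47 (K = 3 - 1/(2/9 + 5) = 3 - 1/47/9 = 3 - 1*9/47 = 3 - 9/47 = 132/47 ≈ 2.8085)
O(u, w) = 3 (O(u, w) = -1*(-3) = 3)
(j + O(-8, K))² = (-6 + 3)² = (-3)² = 9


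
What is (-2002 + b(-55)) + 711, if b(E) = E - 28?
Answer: -1374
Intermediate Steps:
b(E) = -28 + E
(-2002 + b(-55)) + 711 = (-2002 + (-28 - 55)) + 711 = (-2002 - 83) + 711 = -2085 + 711 = -1374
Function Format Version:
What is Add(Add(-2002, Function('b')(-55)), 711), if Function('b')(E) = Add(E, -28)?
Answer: -1374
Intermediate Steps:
Function('b')(E) = Add(-28, E)
Add(Add(-2002, Function('b')(-55)), 711) = Add(Add(-2002, Add(-28, -55)), 711) = Add(Add(-2002, -83), 711) = Add(-2085, 711) = -1374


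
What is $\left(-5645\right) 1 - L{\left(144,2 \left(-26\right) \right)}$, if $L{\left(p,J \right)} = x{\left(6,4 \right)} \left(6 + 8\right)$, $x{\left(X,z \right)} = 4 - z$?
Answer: $-5645$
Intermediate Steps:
$L{\left(p,J \right)} = 0$ ($L{\left(p,J \right)} = \left(4 - 4\right) \left(6 + 8\right) = \left(4 - 4\right) 14 = 0 \cdot 14 = 0$)
$\left(-5645\right) 1 - L{\left(144,2 \left(-26\right) \right)} = \left(-5645\right) 1 - 0 = -5645 + 0 = -5645$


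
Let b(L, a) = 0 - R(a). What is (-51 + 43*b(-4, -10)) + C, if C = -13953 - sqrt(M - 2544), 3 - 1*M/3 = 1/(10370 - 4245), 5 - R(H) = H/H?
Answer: -14176 - I*sqrt(77634390)/175 ≈ -14176.0 - 50.349*I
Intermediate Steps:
R(H) = 4 (R(H) = 5 - H/H = 5 - 1*1 = 5 - 1 = 4)
M = 55122/6125 (M = 9 - 3/(10370 - 4245) = 9 - 3/6125 = 55122/6125 ≈ 8.9995)
C = -13953 - I*sqrt(77634390)/175 (C = -13953 - sqrt(55122/6125 - 2544) = -13953 - sqrt(-15526878/6125) = -13953 - I*sqrt(77634390)/175 ≈ -13953.0 - 50.349*I)
b(L, a) = -4 (b(L, a) = 0 - 1*4 = 0 - 4 = -4)
(-51 + 43*b(-4, -10)) + C = (-51 + 43*(-4)) + (-13953 - I*sqrt(77634390)/175) = (-51 - 172) + (-13953 - I*sqrt(77634390)/175) = -223 + (-13953 - I*sqrt(77634390)/175) = -14176 - I*sqrt(77634390)/175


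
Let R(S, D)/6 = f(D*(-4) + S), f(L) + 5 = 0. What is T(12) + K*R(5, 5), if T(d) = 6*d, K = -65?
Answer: 2022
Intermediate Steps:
f(L) = -5 (f(L) = -5 + 0 = -5)
R(S, D) = -30 (R(S, D) = 6*(-5) = -30)
T(12) + K*R(5, 5) = 6*12 - 65*(-30) = 72 + 1950 = 2022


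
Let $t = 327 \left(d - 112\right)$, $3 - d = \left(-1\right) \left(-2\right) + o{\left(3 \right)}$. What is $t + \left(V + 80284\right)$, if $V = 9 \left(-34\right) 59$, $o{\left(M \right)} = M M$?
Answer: $22990$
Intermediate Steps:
$o{\left(M \right)} = M^{2}$
$V = -18054$ ($V = \left(-306\right) 59 = -18054$)
$d = -8$ ($d = 3 - \left(\left(-1\right) \left(-2\right) + 3^{2}\right) = 3 - \left(2 + 9\right) = 3 - 11 = -8$)
$t = -39240$ ($t = 327 \left(-8 - 112\right) = 327 \left(-120\right) = -39240$)
$t + \left(V + 80284\right) = -39240 + \left(-18054 + 80284\right) = -39240 + 62230 = 22990$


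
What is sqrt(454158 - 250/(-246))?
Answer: sqrt(6870971757)/123 ≈ 673.91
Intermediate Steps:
sqrt(454158 - 250/(-246)) = sqrt(454158 - 1/246*(-250)) = sqrt(454158 + 125/123) = sqrt(55861559/123) = sqrt(6870971757)/123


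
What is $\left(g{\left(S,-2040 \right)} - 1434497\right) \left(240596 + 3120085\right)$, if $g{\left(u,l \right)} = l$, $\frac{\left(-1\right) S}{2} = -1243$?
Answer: $-4827742601697$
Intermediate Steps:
$S = 2486$ ($S = \left(-2\right) \left(-1243\right) = 2486$)
$\left(g{\left(S,-2040 \right)} - 1434497\right) \left(240596 + 3120085\right) = \left(-2040 - 1434497\right) \left(240596 + 3120085\right) = \left(-1436537\right) 3360681 = -4827742601697$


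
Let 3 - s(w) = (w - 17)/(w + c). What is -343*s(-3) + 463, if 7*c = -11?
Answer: 7477/8 ≈ 934.63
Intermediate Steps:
c = -11/7 (c = (1/7)*(-11) = -11/7 ≈ -1.5714)
s(w) = 3 - (-17 + w)/(-11/7 + w) (s(w) = 3 - (w - 17)/(w - 11/7) = 3 - (-17 + w)/(-11/7 + w))
-343*s(-3) + 463 = -686*(43 + 7*(-3))/(-11 + 7*(-3)) + 463 = -686*(43 - 21)/(-11 - 21) + 463 = -686*22/(-32) + 463 = -686*(-1)*22/32 + 463 = -343*(-11/8) + 463 = 3773/8 + 463 = 7477/8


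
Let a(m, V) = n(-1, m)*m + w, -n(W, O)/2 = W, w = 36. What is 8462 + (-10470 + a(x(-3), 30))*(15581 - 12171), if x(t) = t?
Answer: -35591938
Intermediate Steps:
n(W, O) = -2*W
a(m, V) = 36 + 2*m (a(m, V) = (-2*(-1))*m + 36 = 2*m + 36 = 36 + 2*m)
8462 + (-10470 + a(x(-3), 30))*(15581 - 12171) = 8462 + (-10470 + (36 + 2*(-3)))*(15581 - 12171) = 8462 + (-10470 + (36 - 6))*3410 = 8462 + (-10470 + 30)*3410 = 8462 - 10440*3410 = 8462 - 35600400 = -35591938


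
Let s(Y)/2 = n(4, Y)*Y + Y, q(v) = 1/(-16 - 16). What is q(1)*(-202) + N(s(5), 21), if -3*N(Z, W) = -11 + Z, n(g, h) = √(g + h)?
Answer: -161/48 ≈ -3.3542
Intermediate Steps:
q(v) = -1/32 (q(v) = 1/(-32) = -1/32)
s(Y) = 2*Y + 2*Y*√(4 + Y) (s(Y) = 2*(√(4 + Y)*Y + Y) = 2*(Y*√(4 + Y) + Y) = 2*(Y + Y*√(4 + Y)) = 2*Y + 2*Y*√(4 + Y))
N(Z, W) = 11/3 - Z/3 (N(Z, W) = -(-11 + Z)/3 = 11/3 - Z/3)
q(1)*(-202) + N(s(5), 21) = -1/32*(-202) + (11/3 - 2*5*(1 + √(4 + 5))/3) = 101/16 + (11/3 - 2*5*(1 + √9)/3) = 101/16 + (11/3 - 2*5*(1 + 3)/3) = 101/16 + (11/3 - 2*5*4/3) = 101/16 + (11/3 - ⅓*40) = 101/16 + (11/3 - 40/3) = 101/16 - 29/3 = -161/48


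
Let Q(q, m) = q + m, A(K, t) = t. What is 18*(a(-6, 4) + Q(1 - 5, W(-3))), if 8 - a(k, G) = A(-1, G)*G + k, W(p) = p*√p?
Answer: -108 - 54*I*√3 ≈ -108.0 - 93.531*I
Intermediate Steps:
W(p) = p^(3/2)
a(k, G) = 8 - k - G² (a(k, G) = 8 - (G*G + k) = 8 - (G² + k) = 8 - (k + G²) = 8 + (-k - G²) = 8 - k - G²)
Q(q, m) = m + q
18*(a(-6, 4) + Q(1 - 5, W(-3))) = 18*((8 - 1*(-6) - 1*4²) + ((-3)^(3/2) + (1 - 5))) = 18*((8 + 6 - 1*16) + (-3*I*√3 - 4)) = 18*((8 + 6 - 16) + (-4 - 3*I*√3)) = 18*(-2 + (-4 - 3*I*√3)) = 18*(-6 - 3*I*√3) = -108 - 54*I*√3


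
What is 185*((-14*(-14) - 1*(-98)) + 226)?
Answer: 96200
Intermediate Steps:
185*((-14*(-14) - 1*(-98)) + 226) = 185*((196 + 98) + 226) = 185*(294 + 226) = 185*520 = 96200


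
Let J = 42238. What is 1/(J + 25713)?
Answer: 1/67951 ≈ 1.4716e-5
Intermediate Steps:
1/(J + 25713) = 1/(42238 + 25713) = 1/67951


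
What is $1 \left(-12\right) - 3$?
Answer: $-15$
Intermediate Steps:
$1 \left(-12\right) - 3 = -12 + \left(-3 + 0\right) = -12 - 3 = -15$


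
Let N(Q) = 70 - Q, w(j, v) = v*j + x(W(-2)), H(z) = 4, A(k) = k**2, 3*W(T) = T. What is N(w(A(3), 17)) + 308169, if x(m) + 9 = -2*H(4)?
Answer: 308103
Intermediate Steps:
W(T) = T/3
x(m) = -17 (x(m) = -9 - 2*4 = -9 - 8 = -17)
w(j, v) = -17 + j*v (w(j, v) = v*j - 17 = j*v - 17 = -17 + j*v)
N(w(A(3), 17)) + 308169 = (70 - (-17 + 3**2*17)) + 308169 = (70 - (-17 + 9*17)) + 308169 = (70 - (-17 + 153)) + 308169 = (70 - 1*136) + 308169 = (70 - 136) + 308169 = -66 + 308169 = 308103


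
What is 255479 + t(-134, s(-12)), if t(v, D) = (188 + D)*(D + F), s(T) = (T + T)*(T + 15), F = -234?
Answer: 219983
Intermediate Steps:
s(T) = 2*T*(15 + T) (s(T) = (2*T)*(15 + T) = 2*T*(15 + T))
t(v, D) = (-234 + D)*(188 + D) (t(v, D) = (188 + D)*(D - 234) = (188 + D)*(-234 + D) = (-234 + D)*(188 + D))
255479 + t(-134, s(-12)) = 255479 + (-43992 + (2*(-12)*(15 - 12))² - 92*(-12)*(15 - 12)) = 255479 + (-43992 + (2*(-12)*3)² - 92*(-12)*3) = 255479 + (-43992 + (-72)² - 46*(-72)) = 255479 + (-43992 + 5184 + 3312) = 255479 - 35496 = 219983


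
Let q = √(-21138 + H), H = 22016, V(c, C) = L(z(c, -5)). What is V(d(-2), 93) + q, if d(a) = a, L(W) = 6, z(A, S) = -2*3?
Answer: 6 + √878 ≈ 35.631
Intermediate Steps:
z(A, S) = -6
V(c, C) = 6
q = √878 (q = √(-21138 + 22016) = √878 ≈ 29.631)
V(d(-2), 93) + q = 6 + √878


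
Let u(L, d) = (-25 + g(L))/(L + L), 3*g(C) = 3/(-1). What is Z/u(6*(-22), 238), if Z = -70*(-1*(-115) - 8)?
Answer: -988680/13 ≈ -76052.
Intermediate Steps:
g(C) = -1 (g(C) = (3/(-1))/3 = (3*(-1))/3 = (⅓)*(-3) = -1)
u(L, d) = -13/L (u(L, d) = (-25 - 1)/(L + L) = -26*1/(2*L) = -13/L)
Z = -7490 (Z = -70*(115 - 8) = -70*107 = -7490)
Z/u(6*(-22), 238) = -7490/((-13/(6*(-22)))) = -7490/((-13/(-132))) = -7490/((-13*(-1/132))) = -7490/13/132 = -7490*132/13 = -988680/13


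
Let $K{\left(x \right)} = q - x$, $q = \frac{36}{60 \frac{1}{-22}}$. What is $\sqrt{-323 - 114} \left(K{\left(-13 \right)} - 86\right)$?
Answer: $- \frac{431 i \sqrt{437}}{5} \approx - 1802.0 i$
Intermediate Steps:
$q = - \frac{66}{5}$ ($q = \frac{36}{60 \left(- \frac{1}{22}\right)} = \frac{36}{- \frac{30}{11}} = 36 \left(- \frac{11}{30}\right) = - \frac{66}{5} \approx -13.2$)
$K{\left(x \right)} = - \frac{66}{5} - x$
$\sqrt{-323 - 114} \left(K{\left(-13 \right)} - 86\right) = \sqrt{-323 - 114} \left(\left(- \frac{66}{5} - -13\right) - 86\right) = \sqrt{-437} \left(\left(- \frac{66}{5} + 13\right) - 86\right) = i \sqrt{437} \left(- \frac{1}{5} - 86\right) = i \sqrt{437} \left(- \frac{431}{5}\right) = - \frac{431 i \sqrt{437}}{5}$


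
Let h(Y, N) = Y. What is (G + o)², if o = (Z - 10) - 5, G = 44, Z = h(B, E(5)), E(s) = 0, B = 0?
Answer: 841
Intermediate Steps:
Z = 0
o = -15 (o = (0 - 10) - 5 = -10 - 5 = -15)
(G + o)² = (44 - 15)² = 29² = 841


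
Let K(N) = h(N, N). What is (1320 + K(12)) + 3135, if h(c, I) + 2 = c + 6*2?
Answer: 4477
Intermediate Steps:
h(c, I) = 10 + c (h(c, I) = -2 + (c + 6*2) = -2 + (c + 12) = -2 + (12 + c) = 10 + c)
K(N) = 10 + N
(1320 + K(12)) + 3135 = (1320 + (10 + 12)) + 3135 = (1320 + 22) + 3135 = 1342 + 3135 = 4477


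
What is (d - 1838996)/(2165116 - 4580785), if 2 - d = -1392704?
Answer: 446290/2415669 ≈ 0.18475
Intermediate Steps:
d = 1392706 (d = 2 - 1*(-1392704) = 2 + 1392704 = 1392706)
(d - 1838996)/(2165116 - 4580785) = (1392706 - 1838996)/(2165116 - 4580785) = -446290/(-2415669) = -446290*(-1/2415669) = 446290/2415669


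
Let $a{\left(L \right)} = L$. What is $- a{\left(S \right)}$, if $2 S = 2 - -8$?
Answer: $-5$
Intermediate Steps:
$S = 5$ ($S = \frac{2 - -8}{2} = \frac{2 + 8}{2} = \frac{1}{2} \cdot 10 = 5$)
$- a{\left(S \right)} = \left(-1\right) 5 = -5$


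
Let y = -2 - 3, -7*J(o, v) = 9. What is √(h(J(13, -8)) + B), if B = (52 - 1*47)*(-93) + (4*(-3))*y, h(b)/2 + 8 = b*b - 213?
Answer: I*√41341/7 ≈ 29.046*I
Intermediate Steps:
J(o, v) = -9/7 (J(o, v) = -⅐*9 = -9/7)
h(b) = -442 + 2*b² (h(b) = -16 + 2*(b*b - 213) = -16 + 2*(b² - 213) = -16 + 2*(-213 + b²) = -16 + (-426 + 2*b²) = -442 + 2*b²)
y = -5
B = -405 (B = (52 - 1*47)*(-93) + (4*(-3))*(-5) = (52 - 47)*(-93) - 12*(-5) = 5*(-93) + 60 = -465 + 60 = -405)
√(h(J(13, -8)) + B) = √((-442 + 2*(-9/7)²) - 405) = √((-442 + 2*(81/49)) - 405) = √((-442 + 162/49) - 405) = √(-21496/49 - 405) = √(-41341/49) = I*√41341/7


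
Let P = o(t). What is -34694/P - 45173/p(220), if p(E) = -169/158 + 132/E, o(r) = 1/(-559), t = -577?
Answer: 7230840636/371 ≈ 1.9490e+7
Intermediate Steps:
o(r) = -1/559
p(E) = -169/158 + 132/E (p(E) = -169*1/158 + 132/E = -169/158 + 132/E)
P = -1/559 ≈ -0.0017889
-34694/P - 45173/p(220) = -34694/(-1/559) - 45173/(-169/158 + 132/220) = -34694*(-559) - 45173/(-169/158 + 132*(1/220)) = 19393946 - 45173/(-169/158 + ⅗) = 19393946 - 45173/(-371/790) = 19393946 - 45173*(-790/371) = 19393946 + 35686670/371 = 7230840636/371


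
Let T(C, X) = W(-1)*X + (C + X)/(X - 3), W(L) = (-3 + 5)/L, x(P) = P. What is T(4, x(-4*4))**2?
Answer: 384400/361 ≈ 1064.8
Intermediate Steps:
W(L) = 2/L
T(C, X) = -2*X + (C + X)/(-3 + X) (T(C, X) = (2/(-1))*X + (C + X)/(X - 3) = (2*(-1))*X + (C + X)/(-3 + X) = -2*X + (C + X)/(-3 + X))
T(4, x(-4*4))**2 = ((4 - 2*(-4*4)**2 + 7*(-4*4))/(-3 - 4*4))**2 = ((4 - 2*(-16)**2 + 7*(-16))/(-3 - 16))**2 = ((4 - 2*256 - 112)/(-19))**2 = (-(4 - 512 - 112)/19)**2 = (-1/19*(-620))**2 = (620/19)**2 = 384400/361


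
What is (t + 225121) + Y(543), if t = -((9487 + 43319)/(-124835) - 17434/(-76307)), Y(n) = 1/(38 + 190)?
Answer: 488935966268238061/2171878830660 ≈ 2.2512e+5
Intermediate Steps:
Y(n) = 1/228
t = 1853094052/9525784345 (t = -(52806*(-1/124835) - 17434*(-1/76307)) = -(-52806/124835 + 17434/76307) = -1*(-1853094052/9525784345) = 1853094052/9525784345 ≈ 0.19453)
(t + 225121) + Y(543) = (1853094052/9525784345 + 225121) + 1/228 = 2144455950624797/9525784345 + 1/228 = 488935966268238061/2171878830660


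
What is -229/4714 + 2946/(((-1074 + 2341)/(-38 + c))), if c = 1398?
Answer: 18886633697/5972638 ≈ 3162.2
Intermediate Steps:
-229/4714 + 2946/(((-1074 + 2341)/(-38 + c))) = -229/4714 + 2946/(((-1074 + 2341)/(-38 + 1398))) = -229*1/4714 + 2946/((1267/1360)) = -229/4714 + 2946/((1267*(1/1360))) = -229/4714 + 2946/(1267/1360) = -229/4714 + 2946*(1360/1267) = -229/4714 + 4006560/1267 = 18886633697/5972638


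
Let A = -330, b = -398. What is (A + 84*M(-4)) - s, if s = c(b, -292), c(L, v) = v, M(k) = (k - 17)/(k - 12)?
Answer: 289/4 ≈ 72.250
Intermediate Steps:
M(k) = (-17 + k)/(-12 + k)
s = -292
(A + 84*M(-4)) - s = (-330 + 84*((-17 - 4)/(-12 - 4))) - 1*(-292) = (-330 + 84*(-21/(-16))) + 292 = (-330 + 84*(-1/16*(-21))) + 292 = (-330 + 84*(21/16)) + 292 = (-330 + 441/4) + 292 = -879/4 + 292 = 289/4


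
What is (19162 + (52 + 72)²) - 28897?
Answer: 5641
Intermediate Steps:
(19162 + (52 + 72)²) - 28897 = (19162 + 124²) - 28897 = (19162 + 15376) - 28897 = 34538 - 28897 = 5641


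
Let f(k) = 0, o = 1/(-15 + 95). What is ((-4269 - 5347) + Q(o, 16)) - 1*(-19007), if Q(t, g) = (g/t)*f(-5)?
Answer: 9391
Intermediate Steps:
o = 1/80 ≈ 0.012500
Q(t, g) = 0 (Q(t, g) = (g/t)*0 = 0)
((-4269 - 5347) + Q(o, 16)) - 1*(-19007) = ((-4269 - 5347) + 0) - 1*(-19007) = (-9616 + 0) + 19007 = -9616 + 19007 = 9391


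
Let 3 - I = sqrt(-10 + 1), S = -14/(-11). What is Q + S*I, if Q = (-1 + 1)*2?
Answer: 42/11 - 42*I/11 ≈ 3.8182 - 3.8182*I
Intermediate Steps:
Q = 0 (Q = 0*2 = 0)
S = 14/11 (S = -14*(-1/11) = 14/11 ≈ 1.2727)
I = 3 - 3*I (I = 3 - sqrt(-10 + 1) = 3 - sqrt(-9) = 3 - 3*I ≈ 3.0 - 3.0*I)
Q + S*I = 0 + 14*(3 - 3*I)/11 = 0 + (42/11 - 42*I/11) = 42/11 - 42*I/11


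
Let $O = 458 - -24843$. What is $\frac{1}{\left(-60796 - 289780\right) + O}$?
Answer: $- \frac{1}{325275} \approx -3.0743 \cdot 10^{-6}$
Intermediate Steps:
$O = 25301$ ($O = 458 + 24843 = 25301$)
$\frac{1}{\left(-60796 - 289780\right) + O} = \frac{1}{\left(-60796 - 289780\right) + 25301} = \frac{1}{-350576 + 25301} = \frac{1}{-325275} = - \frac{1}{325275}$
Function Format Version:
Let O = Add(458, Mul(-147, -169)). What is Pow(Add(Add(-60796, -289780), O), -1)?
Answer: Rational(-1, 325275) ≈ -3.0743e-6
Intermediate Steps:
O = 25301 (O = Add(458, 24843) = 25301)
Pow(Add(Add(-60796, -289780), O), -1) = Pow(Add(Add(-60796, -289780), 25301), -1) = Pow(Add(-350576, 25301), -1) = Pow(-325275, -1) = Rational(-1, 325275)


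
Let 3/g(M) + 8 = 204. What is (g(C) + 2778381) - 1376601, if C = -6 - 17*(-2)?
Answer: 274748883/196 ≈ 1.4018e+6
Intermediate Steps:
C = 28 (C = -6 + 34 = 28)
g(M) = 3/196 (g(M) = 3/(-8 + 204) = 3/196)
(g(C) + 2778381) - 1376601 = (3/196 + 2778381) - 1376601 = 544562679/196 - 1376601 = 274748883/196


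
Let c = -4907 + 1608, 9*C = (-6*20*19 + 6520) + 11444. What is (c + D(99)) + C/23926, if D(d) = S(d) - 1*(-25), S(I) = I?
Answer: -113944961/35889 ≈ -3174.9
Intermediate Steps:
C = 5228/3 (C = ((-6*20*19 + 6520) + 11444)/9 = ((-120*19 + 6520) + 11444)/9 = ((-2280 + 6520) + 11444)/9 = (4240 + 11444)/9 = (⅑)*15684 = 5228/3 ≈ 1742.7)
c = -3299
D(d) = 25 + d (D(d) = d - 1*(-25) = d + 25 = 25 + d)
(c + D(99)) + C/23926 = (-3299 + (25 + 99)) + (5228/3)/23926 = (-3299 + 124) + (5228/3)*(1/23926) = -3175 + 2614/35889 = -113944961/35889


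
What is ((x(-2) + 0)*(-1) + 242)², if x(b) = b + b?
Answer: 60516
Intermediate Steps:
x(b) = 2*b
((x(-2) + 0)*(-1) + 242)² = ((2*(-2) + 0)*(-1) + 242)² = ((-4 + 0)*(-1) + 242)² = (-4*(-1) + 242)² = (4 + 242)² = 246² = 60516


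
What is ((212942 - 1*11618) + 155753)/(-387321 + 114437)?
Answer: -357077/272884 ≈ -1.3085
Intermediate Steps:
((212942 - 1*11618) + 155753)/(-387321 + 114437) = ((212942 - 11618) + 155753)/(-272884) = (201324 + 155753)*(-1/272884) = 357077*(-1/272884) = -357077/272884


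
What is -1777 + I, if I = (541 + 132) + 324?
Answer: -780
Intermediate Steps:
I = 997 (I = 673 + 324 = 997)
-1777 + I = -1777 + 997 = -780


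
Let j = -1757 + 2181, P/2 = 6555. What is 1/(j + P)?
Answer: 1/13534 ≈ 7.3888e-5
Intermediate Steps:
P = 13110 (P = 2*6555 = 13110)
j = 424
1/(j + P) = 1/(424 + 13110) = 1/13534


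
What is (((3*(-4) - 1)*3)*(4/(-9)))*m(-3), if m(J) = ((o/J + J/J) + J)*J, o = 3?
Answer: 156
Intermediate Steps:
m(J) = J*(1 + J + 3/J) (m(J) = ((3/J + J/J) + J)*J = ((3/J + 1) + J)*J = ((1 + 3/J) + J)*J = (1 + J + 3/J)*J = J*(1 + J + 3/J))
(((3*(-4) - 1)*3)*(4/(-9)))*m(-3) = (((3*(-4) - 1)*3)*(4/(-9)))*(3 - 3 + (-3)²) = (((-12 - 1)*3)*(4*(-⅑)))*(3 - 3 + 9) = (-13*3*(-4/9))*9 = -39*(-4/9)*9 = (52/3)*9 = 156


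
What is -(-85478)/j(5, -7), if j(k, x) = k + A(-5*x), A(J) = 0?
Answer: 85478/5 ≈ 17096.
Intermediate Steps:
j(k, x) = k (j(k, x) = k + 0 = k)
-(-85478)/j(5, -7) = -(-85478)/5 = -541*(-158/5) = 85478/5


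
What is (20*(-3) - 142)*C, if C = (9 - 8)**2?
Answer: -202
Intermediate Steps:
C = 1 (C = 1**2 = 1)
(20*(-3) - 142)*C = (20*(-3) - 142)*1 = (-60 - 142)*1 = -202*1 = -202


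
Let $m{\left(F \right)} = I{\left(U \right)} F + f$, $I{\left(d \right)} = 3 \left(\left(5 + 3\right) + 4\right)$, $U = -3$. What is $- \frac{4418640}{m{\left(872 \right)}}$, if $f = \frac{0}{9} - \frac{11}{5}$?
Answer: $- \frac{22093200}{156949} \approx -140.77$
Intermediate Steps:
$f = - \frac{11}{5}$ ($f = 0 \cdot \frac{1}{9} - \frac{11}{5} = 0 - \frac{11}{5} = - \frac{11}{5} \approx -2.2$)
$I{\left(d \right)} = 36$ ($I{\left(d \right)} = 3 \left(8 + 4\right) = 3 \cdot 12 = 36$)
$m{\left(F \right)} = - \frac{11}{5} + 36 F$ ($m{\left(F \right)} = 36 F - \frac{11}{5} = - \frac{11}{5} + 36 F$)
$- \frac{4418640}{m{\left(872 \right)}} = - \frac{4418640}{- \frac{11}{5} + 36 \cdot 872} = - \frac{4418640}{- \frac{11}{5} + 31392} = - \frac{4418640}{\frac{156949}{5}} = \left(-4418640\right) \frac{5}{156949} = - \frac{22093200}{156949}$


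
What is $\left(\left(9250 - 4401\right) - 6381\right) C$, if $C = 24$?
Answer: $-36768$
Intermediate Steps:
$\left(\left(9250 - 4401\right) - 6381\right) C = \left(\left(9250 - 4401\right) - 6381\right) 24 = \left(4849 - 6381\right) 24 = \left(-1532\right) 24 = -36768$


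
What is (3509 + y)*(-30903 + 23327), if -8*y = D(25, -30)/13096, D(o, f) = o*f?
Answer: -174073591957/6548 ≈ -2.6584e+7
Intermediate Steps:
D(o, f) = f*o
y = 375/52384 (y = -(-30*25)/(8*13096) = -(-375)/(4*13096) = -⅛*(-375/6548) = 375/52384 ≈ 0.0071587)
(3509 + y)*(-30903 + 23327) = (3509 + 375/52384)*(-30903 + 23327) = (183815831/52384)*(-7576) = -174073591957/6548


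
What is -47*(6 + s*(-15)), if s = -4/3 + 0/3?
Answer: -1222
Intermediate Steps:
s = -4/3 (s = -4*1/3 + 0*(1/3) = -4/3 + 0 = -4/3 ≈ -1.3333)
-47*(6 + s*(-15)) = -47*(6 - 4/3*(-15)) = -47*(6 + 20) = -47*26 = -1222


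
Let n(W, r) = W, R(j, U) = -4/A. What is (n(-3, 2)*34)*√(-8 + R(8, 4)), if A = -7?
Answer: -204*I*√91/7 ≈ -278.0*I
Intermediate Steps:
R(j, U) = 4/7 (R(j, U) = -4/(-7) = -4*(-⅐) = 4/7)
(n(-3, 2)*34)*√(-8 + R(8, 4)) = (-3*34)*√(-8 + 4/7) = -204*I*√91/7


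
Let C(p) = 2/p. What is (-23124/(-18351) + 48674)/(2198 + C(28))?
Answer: 4168451924/188238441 ≈ 22.145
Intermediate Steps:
(-23124/(-18351) + 48674)/(2198 + C(28)) = (-23124/(-18351) + 48674)/(2198 + 2/28) = (-23124*(-1/18351) + 48674)/(2198 + 2*(1/28)) = (7708/6117 + 48674)/(2198 + 1/14) = 297746566/(6117*(30773/14)) = (297746566/6117)*(14/30773) = 4168451924/188238441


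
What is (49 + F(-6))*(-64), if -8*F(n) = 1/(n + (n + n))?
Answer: -28228/9 ≈ -3136.4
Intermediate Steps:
F(n) = -1/(24*n) (F(n) = -1/(8*(n + (n + n))) = -1/(8*(n + 2*n)) = -1/(3*n)/8 = -1/(24*n))
(49 + F(-6))*(-64) = (49 - 1/24/(-6))*(-64) = (49 - 1/24*(-⅙))*(-64) = (49 + 1/144)*(-64) = (7057/144)*(-64) = -28228/9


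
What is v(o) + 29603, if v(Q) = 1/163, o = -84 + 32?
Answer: 4825290/163 ≈ 29603.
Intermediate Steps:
o = -52
v(Q) = 1/163
v(o) + 29603 = 1/163 + 29603 = 4825290/163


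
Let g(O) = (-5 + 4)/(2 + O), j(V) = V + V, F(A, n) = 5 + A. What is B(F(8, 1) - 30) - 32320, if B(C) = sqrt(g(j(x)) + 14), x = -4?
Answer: -32320 + sqrt(510)/6 ≈ -32316.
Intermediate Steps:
j(V) = 2*V
g(O) = -1/(2 + O)
B(C) = sqrt(510)/6 (B(C) = sqrt(-1/(2 + 2*(-4)) + 14) = sqrt(-1/(2 - 8) + 14) = sqrt(-1/(-6) + 14) = sqrt(-1*(-1/6) + 14) = sqrt(1/6 + 14) = sqrt(85/6) = sqrt(510)/6)
B(F(8, 1) - 30) - 32320 = sqrt(510)/6 - 32320 = -32320 + sqrt(510)/6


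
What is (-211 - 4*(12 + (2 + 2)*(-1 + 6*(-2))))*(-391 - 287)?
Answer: 34578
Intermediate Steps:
(-211 - 4*(12 + (2 + 2)*(-1 + 6*(-2))))*(-391 - 287) = (-211 - 4*(12 + 4*(-1 - 12)))*(-678) = (-211 - 4*(12 + 4*(-13)))*(-678) = (-211 - 4*(12 - 52))*(-678) = (-211 - 4*(-40))*(-678) = (-211 + 160)*(-678) = -51*(-678) = 34578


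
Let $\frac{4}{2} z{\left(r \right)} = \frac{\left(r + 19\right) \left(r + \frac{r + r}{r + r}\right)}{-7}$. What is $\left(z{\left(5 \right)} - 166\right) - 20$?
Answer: $- \frac{1374}{7} \approx -196.29$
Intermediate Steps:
$z{\left(r \right)} = - \frac{\left(1 + r\right) \left(19 + r\right)}{14}$ ($z{\left(r \right)} = \frac{\left(r + 19\right) \left(r + \frac{r + r}{r + r}\right) \frac{1}{-7}}{2} = \frac{\left(19 + r\right) \left(r + \frac{2 r}{2 r}\right) \left(- \frac{1}{7}\right)}{2} = \frac{\left(19 + r\right) \left(r + 2 r \frac{1}{2 r}\right) \left(- \frac{1}{7}\right)}{2} = \frac{\left(19 + r\right) \left(r + 1\right) \left(- \frac{1}{7}\right)}{2} = \frac{\left(19 + r\right) \left(1 + r\right) \left(- \frac{1}{7}\right)}{2} = \frac{\left(1 + r\right) \left(19 + r\right) \left(- \frac{1}{7}\right)}{2} = \frac{\left(- \frac{1}{7}\right) \left(1 + r\right) \left(19 + r\right)}{2} = - \frac{\left(1 + r\right) \left(19 + r\right)}{14}$)
$\left(z{\left(5 \right)} - 166\right) - 20 = \left(\left(- \frac{19}{14} - \frac{50}{7} - \frac{5^{2}}{14}\right) - 166\right) - 20 = \left(\left(- \frac{19}{14} - \frac{50}{7} - \frac{25}{14}\right) - 166\right) - 20 = \left(- \frac{72}{7} - 166\right) - 20 = - \frac{1234}{7} - 20 = - \frac{1374}{7}$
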